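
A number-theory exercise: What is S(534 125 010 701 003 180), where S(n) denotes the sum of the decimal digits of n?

41

5+3+4+1+2+5+0+1+0+7+0+1+0+0+3+1+8+0 = 41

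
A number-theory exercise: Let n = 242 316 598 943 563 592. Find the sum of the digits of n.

2+4+2+3+1+6+5+9+8+9+4+3+5+6+3+5+9+2 = 86

86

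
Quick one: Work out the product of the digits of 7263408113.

7×2×6×3×4×0×8×1×1×3 = 0

0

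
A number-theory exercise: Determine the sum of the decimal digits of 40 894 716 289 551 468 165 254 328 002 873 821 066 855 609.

199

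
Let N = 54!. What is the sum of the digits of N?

54! = 230843697339241380472092742683027581083278564571807941132288000000000000
Sum of its 72 digits: 261.

261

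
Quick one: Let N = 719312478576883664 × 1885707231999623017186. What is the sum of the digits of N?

173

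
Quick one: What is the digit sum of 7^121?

475

7^121 = 1806603476925444932335424721892206685421837981932696835378964188981494974061222060845344519871619704007
Sum of its 103 digits: 475.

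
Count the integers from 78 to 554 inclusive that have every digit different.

348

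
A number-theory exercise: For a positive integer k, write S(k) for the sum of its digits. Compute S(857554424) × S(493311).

S(857554424) = 8+5+7+5+5+4+4+2+4 = 44.
S(493311) = 4+9+3+3+1+1 = 21.
44 · 21 = 924.

924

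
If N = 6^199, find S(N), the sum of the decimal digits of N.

6^199 = 71137537302004566799495815253128955390498124225748238249246513155852154924936623169845356556792849549468802577779354971825744206752932540397335931986640896
Sum of its 155 digits: 747.

747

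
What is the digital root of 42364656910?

4+2+3+6+4+6+5+6+9+1+0 = 46
4+6 = 10
1+0 = 1
(Equivalently, 42364656910 mod 9 = 1.)

1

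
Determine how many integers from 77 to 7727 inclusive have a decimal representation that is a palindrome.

160

The integers in [77, 7727] that have a decimal representation that is a palindrome: 77, 88, 99, 101, 111, 121, …, 7557, 7667.
160 qualify.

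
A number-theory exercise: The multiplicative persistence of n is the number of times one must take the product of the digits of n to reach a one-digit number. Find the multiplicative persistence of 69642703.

69642703 → 0 (1 step)

1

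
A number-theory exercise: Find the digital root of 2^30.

1

The digital root of n equals n mod 9 (or 9 when 9 | n), so we need 2^30 mod 9.
2^30 ≡ 1 (mod 9), so the digital root is 1.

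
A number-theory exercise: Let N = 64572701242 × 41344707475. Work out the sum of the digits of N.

103

64572701242 × 41344707475 = 2669739443721059183950
Sum of its 22 digits: 103.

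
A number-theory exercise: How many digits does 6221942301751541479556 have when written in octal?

25

6221942301751541479556 in base 8 is 1242453134142701473734204, which has 25 digits.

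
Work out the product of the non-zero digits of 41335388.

4×1×3×3×5×3×8×8 = 34560

34560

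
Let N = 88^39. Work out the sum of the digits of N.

88^39 = 6836348814727706172435256284182582457596722356451245137939566998046325604352
Sum of its 76 digits: 352.

352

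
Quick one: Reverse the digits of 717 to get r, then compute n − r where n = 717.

0

Reverse of 717 is 717.
717 − 717 = 0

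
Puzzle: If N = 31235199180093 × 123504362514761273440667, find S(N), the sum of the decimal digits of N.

180

31235199180093 × 123504362514761273440667 = 3857683362758979971783550455483042031
Sum of its 37 digits: 180.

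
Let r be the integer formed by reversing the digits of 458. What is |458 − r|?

Reverse of 458 is 854.
|458 − 854| = 396

396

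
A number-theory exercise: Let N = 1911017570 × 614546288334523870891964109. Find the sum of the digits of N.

171

1911017570 × 614546288334523870891964109 = 1174408754585561154858954984108395130
Sum of its 37 digits: 171.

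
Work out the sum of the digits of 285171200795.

47

2+8+5+1+7+1+2+0+0+7+9+5 = 47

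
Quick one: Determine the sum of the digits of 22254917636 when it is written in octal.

22254917636 in base 8 is 245637614004.
Digit sum: 2+4+5+6+3+7+6+1+4+0+0+4 = 42.

42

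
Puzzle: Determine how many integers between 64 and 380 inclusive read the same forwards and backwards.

32

The integers in [64, 380] that read the same forwards and backwards: 66, 77, 88, 99, 101, 111, …, 363, 373.
32 qualify.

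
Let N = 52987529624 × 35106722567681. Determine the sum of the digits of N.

52987529624 × 35106722567681 = 1860218502056546332481944
Sum of its 25 digits: 97.

97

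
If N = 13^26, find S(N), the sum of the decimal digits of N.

133

13^26 = 91733330193268616658399616009
Sum of its 29 digits: 133.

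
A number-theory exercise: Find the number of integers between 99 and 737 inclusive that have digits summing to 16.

43

The integers in [99, 737] that have digits summing to 16: 169, 178, 187, 196, 259, 268, …, 727, 736.
43 qualify.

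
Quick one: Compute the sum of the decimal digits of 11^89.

11^89 = 483002055622570383664267456364574754071181656407158782767949026586725305877021836781302416491
Sum of its 93 digits: 410.

410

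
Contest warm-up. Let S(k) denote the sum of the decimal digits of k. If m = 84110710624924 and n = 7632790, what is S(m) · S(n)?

1666

S(84110710624924) = 8+4+1+1+0+7+1+0+6+2+4+9+2+4 = 49.
S(7632790) = 7+6+3+2+7+9+0 = 34.
49 · 34 = 1666.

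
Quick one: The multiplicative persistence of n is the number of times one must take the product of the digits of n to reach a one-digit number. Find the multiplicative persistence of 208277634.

1

208277634 → 0 (1 step)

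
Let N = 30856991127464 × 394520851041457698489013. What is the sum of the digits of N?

140

30856991127464 × 394520851041457698489013 = 12173726400185806586304551820086553032
Sum of its 38 digits: 140.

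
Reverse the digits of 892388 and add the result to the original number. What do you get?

1775686

Reverse of 892388 is 883298.
892388 + 883298 = 1775686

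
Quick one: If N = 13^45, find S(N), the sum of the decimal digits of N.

190

13^45 = 134106816713249934153658112422086110743809315028093
Sum of its 51 digits: 190.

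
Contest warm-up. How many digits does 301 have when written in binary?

9

301 in base 2 is 100101101, which has 9 digits.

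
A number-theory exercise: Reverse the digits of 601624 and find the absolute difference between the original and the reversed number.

175518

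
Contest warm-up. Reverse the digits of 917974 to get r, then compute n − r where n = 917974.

Reverse of 917974 is 479719.
917974 − 479719 = 438255

438255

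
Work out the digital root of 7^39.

1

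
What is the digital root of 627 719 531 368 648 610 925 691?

7

6+2+7+7+1+9+5+3+1+3+6+8+6+4+8+6+1+0+9+2+5+6+9+1 = 115
1+1+5 = 7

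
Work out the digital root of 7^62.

4

The digital root of n equals n mod 9 (or 9 when 9 | n), so we need 7^62 mod 9.
7^62 ≡ 4 (mod 9), so the digital root is 4.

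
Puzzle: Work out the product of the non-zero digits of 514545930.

5×1×4×5×4×5×9×3 = 54000

54000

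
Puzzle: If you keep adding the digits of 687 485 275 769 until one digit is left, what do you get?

2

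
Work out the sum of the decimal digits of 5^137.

425

5^137 = 573971850987445072250359637315549647372395291392620860111695169081258427468128502368927001953125
Sum of its 96 digits: 425.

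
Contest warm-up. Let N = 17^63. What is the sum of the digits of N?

17^63 = 329823842388297603127136803999476682470817199986161913402815245153916577027313
Sum of its 78 digits: 359.

359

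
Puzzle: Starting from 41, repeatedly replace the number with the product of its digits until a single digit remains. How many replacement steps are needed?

1

41 → 4 (1 step)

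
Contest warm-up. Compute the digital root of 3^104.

9

The digital root of n equals n mod 9 (or 9 when 9 | n), so we need 3^104 mod 9.
3^104 ≡ 0 (mod 9), so the digital root is 9.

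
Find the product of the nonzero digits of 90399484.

9×3×9×9×4×8×4 = 279936

279936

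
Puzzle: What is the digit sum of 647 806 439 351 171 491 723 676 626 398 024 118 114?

166

6+4+7+8+0+6+4+3+9+3+5+1+1+7+1+4+9+1+7+2+3+6+7+6+6+2+6+3+9+8+0+2+4+1+1+8+1+1+4 = 166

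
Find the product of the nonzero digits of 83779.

8×3×7×7×9 = 10584

10584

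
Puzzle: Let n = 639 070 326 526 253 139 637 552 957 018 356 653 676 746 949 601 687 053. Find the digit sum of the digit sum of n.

9

First digit sum: 252.
2+5+2 = 9.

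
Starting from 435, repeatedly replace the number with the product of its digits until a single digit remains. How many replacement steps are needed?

435 → 60 → 0 (2 steps)

2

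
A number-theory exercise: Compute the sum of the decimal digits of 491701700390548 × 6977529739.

112

491701700390548 × 6977529739 = 3430863237191916584506972
Sum of its 25 digits: 112.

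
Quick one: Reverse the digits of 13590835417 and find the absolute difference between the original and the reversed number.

57862974114

Reverse of 13590835417 is 71453809531.
|13590835417 − 71453809531| = 57862974114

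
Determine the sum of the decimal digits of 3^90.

216

3^90 = 8727963568087712425891397479476727340041449
Sum of its 43 digits: 216.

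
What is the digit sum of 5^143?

461

5^143 = 8968310171678829253911869333055463240193676428009700939245237016894662929189507849514484405517578125
Sum of its 100 digits: 461.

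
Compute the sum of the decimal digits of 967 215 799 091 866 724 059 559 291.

143

9+6+7+2+1+5+7+9+9+0+9+1+8+6+6+7+2+4+0+5+9+5+5+9+2+9+1 = 143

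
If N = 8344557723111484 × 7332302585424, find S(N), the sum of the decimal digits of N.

120

8344557723111484 × 7332302585424 = 61184822167390140850985409216
Sum of its 29 digits: 120.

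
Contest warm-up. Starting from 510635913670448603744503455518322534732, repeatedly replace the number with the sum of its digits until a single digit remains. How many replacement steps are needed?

510635913670448603744503455518322534732 → 153 → 9 (2 steps)

2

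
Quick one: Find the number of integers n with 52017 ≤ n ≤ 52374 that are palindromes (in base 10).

The integers in [52017, 52374] that are palindromes (in base 10): 52025, 52125, 52225, 52325.
4 qualify.

4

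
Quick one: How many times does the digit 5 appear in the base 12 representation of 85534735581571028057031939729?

3

85534735581571028057031939729 in base 12 is 757B4BA0339814A4058651ABB29.
The digit 5 appears 3 times.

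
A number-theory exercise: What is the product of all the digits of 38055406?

3×8×0×5×5×4×0×6 = 0

0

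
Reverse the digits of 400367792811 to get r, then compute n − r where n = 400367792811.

Reverse of 400367792811 is 118297763004.
400367792811 − 118297763004 = 282070029807

282070029807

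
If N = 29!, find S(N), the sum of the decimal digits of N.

126

29! = 8841761993739701954543616000000
Sum of its 31 digits: 126.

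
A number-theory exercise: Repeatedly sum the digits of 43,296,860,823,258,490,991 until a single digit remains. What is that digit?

4+3+2+9+6+8+6+0+8+2+3+2+5+8+4+9+0+9+9+1 = 98
9+8 = 17
1+7 = 8

8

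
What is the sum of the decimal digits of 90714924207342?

9+0+7+1+4+9+2+4+2+0+7+3+4+2 = 54

54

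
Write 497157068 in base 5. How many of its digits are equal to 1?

2

497157068 in base 5 is 2004233011233.
The digit 1 appears 2 times.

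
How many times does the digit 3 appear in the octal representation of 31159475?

1

31159475 in base 8 is 166672263.
The digit 3 appears 1 time.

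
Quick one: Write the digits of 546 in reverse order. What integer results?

Reversing 546 gives 645.

645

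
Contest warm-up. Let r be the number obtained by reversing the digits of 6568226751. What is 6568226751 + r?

8144455407

Reverse of 6568226751 is 1576228656.
6568226751 + 1576228656 = 8144455407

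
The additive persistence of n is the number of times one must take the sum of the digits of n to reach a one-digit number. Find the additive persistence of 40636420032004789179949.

3

40636420032004789179949 → 97 → 16 → 7 (3 steps)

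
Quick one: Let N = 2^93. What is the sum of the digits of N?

2^93 = 9903520314283042199192993792
Sum of its 28 digits: 125.

125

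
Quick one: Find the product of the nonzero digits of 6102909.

972

6×1×2×9×9 = 972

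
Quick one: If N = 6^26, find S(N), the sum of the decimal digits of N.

99

6^26 = 170581728179578208256
Sum of its 21 digits: 99.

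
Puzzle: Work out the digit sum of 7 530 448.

31

7+5+3+0+4+4+8 = 31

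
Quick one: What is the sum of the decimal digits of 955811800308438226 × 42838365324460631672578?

955811800308438226 × 42838365324460631672578 = 40945415083043289793520340460329371166628
Sum of its 41 digits: 166.

166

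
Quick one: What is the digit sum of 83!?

486

83! = 39455239697206586511897471180120610571436503407643446275224357528369751562996629334879591940103770870906880000000000000000000
Sum of its 125 digits: 486.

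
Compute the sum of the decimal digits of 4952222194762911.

4+9+5+2+2+2+2+1+9+4+7+6+2+9+1+1 = 66

66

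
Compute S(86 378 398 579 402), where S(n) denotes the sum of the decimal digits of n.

79

8+6+3+7+8+3+9+8+5+7+9+4+0+2 = 79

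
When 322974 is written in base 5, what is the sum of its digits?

22

322974 in base 5 is 40313344.
Digit sum: 4+0+3+1+3+3+4+4 = 22.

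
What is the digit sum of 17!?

63

17! = 355687428096000
Sum of its 15 digits: 63.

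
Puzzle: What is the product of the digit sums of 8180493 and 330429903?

S(8180493) = 8+1+8+0+4+9+3 = 33.
S(330429903) = 3+3+0+4+2+9+9+0+3 = 33.
33 · 33 = 1089.

1089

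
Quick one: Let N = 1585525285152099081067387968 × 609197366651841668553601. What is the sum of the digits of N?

261

1585525285152099081067387968 × 609197366651841668553601 = 965897828474569116964741500695412884842237670472768
Sum of its 51 digits: 261.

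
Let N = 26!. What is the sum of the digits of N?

81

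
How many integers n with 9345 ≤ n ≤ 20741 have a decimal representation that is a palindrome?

114

The integers in [9345, 20741] that have a decimal representation that is a palindrome: 9449, 9559, 9669, 9779, 9889, 9999, …, 20602, 20702.
114 qualify.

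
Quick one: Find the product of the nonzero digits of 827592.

10080

8×2×7×5×9×2 = 10080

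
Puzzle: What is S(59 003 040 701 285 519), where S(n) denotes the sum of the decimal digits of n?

59

5+9+0+0+3+0+4+0+7+0+1+2+8+5+5+1+9 = 59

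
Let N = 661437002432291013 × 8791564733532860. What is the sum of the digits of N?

661437002432291013 × 8791564733532860 = 5815066224037418211399715118187180
Sum of its 34 digits: 135.

135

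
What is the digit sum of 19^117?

667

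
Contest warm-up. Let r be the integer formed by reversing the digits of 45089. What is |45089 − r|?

52965

Reverse of 45089 is 98054.
|45089 − 98054| = 52965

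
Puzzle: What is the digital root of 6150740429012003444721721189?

6+1+5+0+7+4+0+4+2+9+0+1+2+0+0+3+4+4+4+7+2+1+7+2+1+1+8+9 = 94
9+4 = 13
1+3 = 4

4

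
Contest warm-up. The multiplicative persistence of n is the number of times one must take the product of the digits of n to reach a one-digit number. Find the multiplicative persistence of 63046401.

63046401 → 0 (1 step)

1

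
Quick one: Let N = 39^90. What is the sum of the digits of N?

666

39^90 = 156969267771288790035643601629064824423171561756917930357749264334885158124499730526868014335098973725806020589277622424954457719402878810884401
Sum of its 144 digits: 666.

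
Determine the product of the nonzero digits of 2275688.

53760

2×2×7×5×6×8×8 = 53760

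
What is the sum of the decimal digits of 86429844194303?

65

8+6+4+2+9+8+4+4+1+9+4+3+0+3 = 65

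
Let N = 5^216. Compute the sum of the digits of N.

730

5^216 = 9495567745759798747473242269561957154220965833619944966279779990829008230644811159033118931771413600093027632988162967109246892505325376987457275390625
Sum of its 151 digits: 730.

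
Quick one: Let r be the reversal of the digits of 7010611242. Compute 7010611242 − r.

Reverse of 7010611242 is 2421160107.
7010611242 − 2421160107 = 4589451135

4589451135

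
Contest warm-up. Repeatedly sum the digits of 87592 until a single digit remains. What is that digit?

8+7+5+9+2 = 31
3+1 = 4

4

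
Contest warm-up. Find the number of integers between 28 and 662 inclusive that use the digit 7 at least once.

117

The integers in [28, 662] that use the digit 7 at least once: 37, 47, 57, 67, 70, 71, …, 647, 657.
117 qualify.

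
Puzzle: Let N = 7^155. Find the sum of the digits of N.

589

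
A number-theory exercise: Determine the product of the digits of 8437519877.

8×4×3×7×5×1×9×8×7×7 = 11854080

11854080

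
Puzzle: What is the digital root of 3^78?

The digital root of n equals n mod 9 (or 9 when 9 | n), so we need 3^78 mod 9.
3^78 ≡ 0 (mod 9), so the digital root is 9.

9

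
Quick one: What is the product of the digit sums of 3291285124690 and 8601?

780

S(3291285124690) = 3+2+9+1+2+8+5+1+2+4+6+9+0 = 52.
S(8601) = 8+6+0+1 = 15.
52 · 15 = 780.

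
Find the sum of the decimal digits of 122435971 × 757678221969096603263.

122435971 × 757678221969096603263 = 92767068812339874613307173373
Sum of its 29 digits: 134.

134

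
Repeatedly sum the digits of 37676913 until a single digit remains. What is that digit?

3+7+6+7+6+9+1+3 = 42
4+2 = 6
(Equivalently, 37676913 mod 9 = 6.)

6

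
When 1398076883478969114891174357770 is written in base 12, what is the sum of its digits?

1398076883478969114891174357770 in base 12 is A2166A1363869017063318818722.
Digit sum: 10+2+1+6+6+10+1+3+6+3+8+6+9+0+1+7+0+6+3+3+1+8+8+1+8+7+2+2 = 128.

128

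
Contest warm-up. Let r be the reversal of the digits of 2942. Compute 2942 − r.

450

Reverse of 2942 is 2492.
2942 − 2492 = 450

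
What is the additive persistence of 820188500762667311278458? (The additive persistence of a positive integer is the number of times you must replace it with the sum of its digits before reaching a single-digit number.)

820188500762667311278458 → 105 → 6 (2 steps)

2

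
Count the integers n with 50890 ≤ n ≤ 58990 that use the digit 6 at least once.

2916

The integers in [50890, 58990] that use the digit 6 at least once: 50896, 50906, 50916, 50926, 50936, 50946, …, 58976, 58986.
2916 qualify.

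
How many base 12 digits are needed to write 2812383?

2812383 in base 12 is B37653, which has 6 digits.

6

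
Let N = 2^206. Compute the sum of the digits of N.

2^206 = 102844034832575377634685573909834406561420991602098741459288064
Sum of its 63 digits: 283.

283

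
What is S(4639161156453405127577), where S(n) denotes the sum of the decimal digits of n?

92

4+6+3+9+1+6+1+1+5+6+4+5+3+4+0+5+1+2+7+5+7+7 = 92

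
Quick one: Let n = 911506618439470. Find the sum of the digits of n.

64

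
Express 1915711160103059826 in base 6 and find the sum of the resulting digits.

1915711160103059826 in base 6 is 223154505325301254540550.
Digit sum: 2+2+3+1+5+4+5+0+5+3+2+5+3+0+1+2+5+4+5+4+0+5+5+0 = 71.

71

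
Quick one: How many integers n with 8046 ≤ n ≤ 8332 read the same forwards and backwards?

The integers in [8046, 8332] that read the same forwards and backwards: 8118, 8228.
2 qualify.

2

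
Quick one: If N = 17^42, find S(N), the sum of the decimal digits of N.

17^42 = 4773695331839566234818968439734627784374274207965089
Sum of its 52 digits: 271.

271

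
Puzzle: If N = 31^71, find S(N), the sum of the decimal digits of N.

457

31^71 = 7703361207528805733442311204994773716273514729754284680529094813458046627563621033992128145318224979473631
Sum of its 106 digits: 457.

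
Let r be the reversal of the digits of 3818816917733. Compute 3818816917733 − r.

441620729550

Reverse of 3818816917733 is 3377196188183.
3818816917733 − 3377196188183 = 441620729550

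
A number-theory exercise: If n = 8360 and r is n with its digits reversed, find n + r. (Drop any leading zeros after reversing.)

Reverse of 8360 is 638.
8360 + 638 = 8998

8998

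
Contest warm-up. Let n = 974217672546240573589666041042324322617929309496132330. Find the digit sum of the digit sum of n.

First digit sum: 225.
2+2+5 = 9.

9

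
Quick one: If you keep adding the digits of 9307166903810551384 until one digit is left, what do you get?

9+3+0+7+1+6+6+9+0+3+8+1+0+5+5+1+3+8+4 = 79
7+9 = 16
1+6 = 7

7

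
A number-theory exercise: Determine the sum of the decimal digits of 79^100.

79^100 = 5790407510154679024379677915251615412277955446091777095060024650950203299592796508345169640714614893987730904943720608307827506766807759163879708331311706063537522820515184343231594681272001
Sum of its 190 digits: 826.

826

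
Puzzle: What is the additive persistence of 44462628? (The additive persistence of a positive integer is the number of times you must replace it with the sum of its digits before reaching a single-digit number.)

2

44462628 → 36 → 9 (2 steps)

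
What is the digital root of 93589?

9+3+5+8+9 = 34
3+4 = 7

7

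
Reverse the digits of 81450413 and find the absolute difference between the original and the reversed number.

Reverse of 81450413 is 31405418.
|81450413 − 31405418| = 50044995

50044995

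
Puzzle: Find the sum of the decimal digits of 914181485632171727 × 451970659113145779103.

143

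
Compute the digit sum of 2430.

9

2+4+3+0 = 9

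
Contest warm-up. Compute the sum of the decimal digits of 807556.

31

8+0+7+5+5+6 = 31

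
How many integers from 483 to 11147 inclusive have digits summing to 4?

35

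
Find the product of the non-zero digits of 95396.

9×5×3×9×6 = 7290

7290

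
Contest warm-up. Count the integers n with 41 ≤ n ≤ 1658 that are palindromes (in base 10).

102

The integers in [41, 1658] that are palindromes (in base 10): 44, 55, 66, 77, 88, 99, …, 1441, 1551.
102 qualify.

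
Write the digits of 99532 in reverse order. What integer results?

23599

Reversing 99532 gives 23599.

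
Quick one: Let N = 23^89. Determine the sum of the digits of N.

560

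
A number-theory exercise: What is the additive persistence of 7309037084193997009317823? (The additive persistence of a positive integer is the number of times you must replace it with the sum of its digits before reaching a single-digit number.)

2

7309037084193997009317823 → 112 → 4 (2 steps)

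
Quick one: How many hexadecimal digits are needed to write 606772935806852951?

606772935806852951 in base 16 is 86BB0C532169F57, which has 15 digits.

15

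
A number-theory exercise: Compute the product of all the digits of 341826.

3×4×1×8×2×6 = 1152

1152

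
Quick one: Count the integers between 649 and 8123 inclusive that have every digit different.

3842

The integers in [649, 8123] that have every digit different: 649, 650, 651, 652, 653, 654, …, 8120, 8123.
3842 qualify.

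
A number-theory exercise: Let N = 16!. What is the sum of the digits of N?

16! = 20922789888000
Sum of its 14 digits: 63.

63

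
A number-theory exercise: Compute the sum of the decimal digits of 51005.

5+1+0+0+5 = 11

11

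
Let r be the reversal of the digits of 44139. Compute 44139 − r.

-49005

Reverse of 44139 is 93144.
44139 − 93144 = -49005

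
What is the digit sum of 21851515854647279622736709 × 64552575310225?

161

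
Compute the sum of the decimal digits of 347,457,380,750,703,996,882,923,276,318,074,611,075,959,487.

219

3+4+7+4+5+7+3+8+0+7+5+0+7+0+3+9+9+6+8+8+2+9+2+3+2+7+6+3+1+8+0+7+4+6+1+1+0+7+5+9+5+9+4+8+7 = 219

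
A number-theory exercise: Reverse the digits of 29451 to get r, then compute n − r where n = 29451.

Reverse of 29451 is 15492.
29451 − 15492 = 13959

13959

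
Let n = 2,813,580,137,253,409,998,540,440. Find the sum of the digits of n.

104

2+8+1+3+5+8+0+1+3+7+2+5+3+4+0+9+9+9+8+5+4+0+4+4+0 = 104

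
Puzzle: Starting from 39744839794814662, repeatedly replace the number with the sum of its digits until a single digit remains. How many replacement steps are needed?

39744839794814662 → 94 → 13 → 4 (3 steps)

3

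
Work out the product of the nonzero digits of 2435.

2×4×3×5 = 120

120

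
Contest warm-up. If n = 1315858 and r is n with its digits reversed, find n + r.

9900989

Reverse of 1315858 is 8585131.
1315858 + 8585131 = 9900989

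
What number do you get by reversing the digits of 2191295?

5921912

Reversing 2191295 gives 5921912.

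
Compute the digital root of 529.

5+2+9 = 16
1+6 = 7
(Equivalently, 529 mod 9 = 7.)

7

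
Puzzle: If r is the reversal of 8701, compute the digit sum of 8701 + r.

32

Reversal of 8701 is 1078; 8701 + 1078 = 9779.
Digit sum of 9779: 9+7+7+9 = 32.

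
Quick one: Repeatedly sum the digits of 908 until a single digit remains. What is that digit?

8

9+0+8 = 17
1+7 = 8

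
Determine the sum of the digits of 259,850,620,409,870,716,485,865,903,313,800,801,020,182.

164

2+5+9+8+5+0+6+2+0+4+0+9+8+7+0+7+1+6+4+8+5+8+6+5+9+0+3+3+1+3+8+0+0+8+0+1+0+2+0+1+8+2 = 164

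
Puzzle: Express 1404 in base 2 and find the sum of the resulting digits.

1404 in base 2 is 10101111100.
Digit sum: 1+0+1+0+1+1+1+1+1+0+0 = 7.

7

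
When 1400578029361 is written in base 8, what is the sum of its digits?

42

1400578029361 in base 8 is 24303075133461.
Digit sum: 2+4+3+0+3+0+7+5+1+3+3+4+6+1 = 42.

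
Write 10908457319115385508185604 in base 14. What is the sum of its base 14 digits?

10908457319115385508185604 in base 14 is 9453DBA517B24D1B8D47D2.
Digit sum: 9+4+5+3+13+11+10+5+1+7+11+2+4+13+1+11+8+13+4+7+13+2 = 157.

157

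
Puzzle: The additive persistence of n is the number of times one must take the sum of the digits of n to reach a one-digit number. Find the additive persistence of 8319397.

8319397 → 40 → 4 (2 steps)

2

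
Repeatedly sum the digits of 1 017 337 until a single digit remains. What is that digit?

1+0+1+7+3+3+7 = 22
2+2 = 4

4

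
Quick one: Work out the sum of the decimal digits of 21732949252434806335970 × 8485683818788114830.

189

21732949252434806335970 × 8485683818788114830 = 184418935805929292830585784815015919435100
Sum of its 42 digits: 189.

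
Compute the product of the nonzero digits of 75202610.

840

7×5×2×2×6×1 = 840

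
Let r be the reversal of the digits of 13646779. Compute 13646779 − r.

Reverse of 13646779 is 97764631.
13646779 − 97764631 = -84117852

-84117852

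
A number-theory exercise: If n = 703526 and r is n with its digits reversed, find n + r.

Reverse of 703526 is 625307.
703526 + 625307 = 1328833

1328833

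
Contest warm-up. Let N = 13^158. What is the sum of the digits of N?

790

13^158 = 100704682481060610946375767586229287612470720170291100753701225536842761762732578250229953471451596380516739910647382713490013585244633243196229972618746795884561742688786389529
Sum of its 177 digits: 790.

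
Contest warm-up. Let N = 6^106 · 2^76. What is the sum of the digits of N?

6^106 · 2^76 = 2303096901952690396819295532275854625906957740179020093740093837475863785521157728555811067670476898697216
Sum of its 106 digits: 504.

504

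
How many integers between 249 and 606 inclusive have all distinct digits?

262

The integers in [249, 606] that have all distinct digits: 249, 250, 251, 253, 254, 256, …, 604, 605.
262 qualify.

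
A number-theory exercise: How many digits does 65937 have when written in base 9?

65937 in base 9 is 110403, which has 6 digits.

6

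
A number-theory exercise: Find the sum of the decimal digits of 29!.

29! = 8841761993739701954543616000000
Sum of its 31 digits: 126.

126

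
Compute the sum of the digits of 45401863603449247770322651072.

4+5+4+0+1+8+6+3+6+0+3+4+4+9+2+4+7+7+7+0+3+2+2+6+5+1+0+7+2 = 112

112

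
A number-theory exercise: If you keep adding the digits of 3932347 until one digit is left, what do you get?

3+9+3+2+3+4+7 = 31
3+1 = 4
(Equivalently, 3932347 mod 9 = 4.)

4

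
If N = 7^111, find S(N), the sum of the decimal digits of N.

415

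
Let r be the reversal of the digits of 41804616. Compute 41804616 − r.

-19836198

Reverse of 41804616 is 61640814.
41804616 − 61640814 = -19836198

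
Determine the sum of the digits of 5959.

5+9+5+9 = 28

28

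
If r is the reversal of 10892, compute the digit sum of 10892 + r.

Reversal of 10892 is 29801; 10892 + 29801 = 40693.
Digit sum of 40693: 4+0+6+9+3 = 22.

22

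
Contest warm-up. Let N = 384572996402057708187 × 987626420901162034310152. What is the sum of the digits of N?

210

384572996402057708187 × 987626420901162034310152 = 379814452011799718748560590615266374667614424
Sum of its 45 digits: 210.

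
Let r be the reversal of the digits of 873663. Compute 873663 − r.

Reverse of 873663 is 366378.
873663 − 366378 = 507285

507285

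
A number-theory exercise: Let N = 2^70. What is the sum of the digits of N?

2^70 = 1180591620717411303424
Sum of its 22 digits: 70.

70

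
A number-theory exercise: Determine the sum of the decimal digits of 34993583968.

67

3+4+9+9+3+5+8+3+9+6+8 = 67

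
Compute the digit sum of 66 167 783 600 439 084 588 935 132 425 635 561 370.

6+6+1+6+7+7+8+3+6+0+0+4+3+9+0+8+4+5+8+8+9+3+5+1+3+2+4+2+5+6+3+5+5+6+1+3+7+0 = 169

169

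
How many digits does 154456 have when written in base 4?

9

154456 in base 4 is 211231120, which has 9 digits.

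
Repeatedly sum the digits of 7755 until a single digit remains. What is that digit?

6

7+7+5+5 = 24
2+4 = 6
(Equivalently, 7755 mod 9 = 6.)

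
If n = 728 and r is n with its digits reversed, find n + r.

1555

Reverse of 728 is 827.
728 + 827 = 1555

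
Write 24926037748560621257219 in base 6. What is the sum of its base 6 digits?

24926037748560621257219 in base 6 is 40204242032320234032511222455.
Digit sum: 4+0+2+0+4+2+4+2+0+3+2+3+2+0+2+3+4+0+3+2+5+1+1+2+2+2+4+5+5 = 69.

69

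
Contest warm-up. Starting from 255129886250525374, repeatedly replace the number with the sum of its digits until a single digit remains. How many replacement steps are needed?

255129886250525374 → 79 → 16 → 7 (3 steps)

3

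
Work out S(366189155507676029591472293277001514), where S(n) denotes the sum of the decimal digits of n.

3+6+6+1+8+9+1+5+5+5+0+7+6+7+6+0+2+9+5+9+1+4+7+2+2+9+3+2+7+7+0+0+1+5+1+4 = 155

155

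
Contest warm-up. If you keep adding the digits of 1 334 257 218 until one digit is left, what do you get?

9

1+3+3+4+2+5+7+2+1+8 = 36
3+6 = 9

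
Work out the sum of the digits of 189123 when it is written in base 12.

189123 in base 12 is 91543.
Digit sum: 9+1+5+4+3 = 22.

22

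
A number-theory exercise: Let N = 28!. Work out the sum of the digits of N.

28! = 304888344611713860501504000000
Sum of its 30 digits: 90.

90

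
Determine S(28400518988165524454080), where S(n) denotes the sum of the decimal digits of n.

2+8+4+0+0+5+1+8+9+8+8+1+6+5+5+2+4+4+5+4+0+8+0 = 97

97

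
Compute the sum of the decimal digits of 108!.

666

108! = 1324641819451828974499891837121832599810209360673358065686551152497461815091591578895743130235002378688844343005686404521144382704205360039762937774080000000000000000000000000
Sum of its 175 digits: 666.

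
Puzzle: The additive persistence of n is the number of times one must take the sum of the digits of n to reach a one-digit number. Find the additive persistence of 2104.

1

2104 → 7 (1 step)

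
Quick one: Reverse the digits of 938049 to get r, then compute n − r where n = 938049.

-2790

Reverse of 938049 is 940839.
938049 − 940839 = -2790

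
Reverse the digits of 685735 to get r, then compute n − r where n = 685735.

148149

Reverse of 685735 is 537586.
685735 − 537586 = 148149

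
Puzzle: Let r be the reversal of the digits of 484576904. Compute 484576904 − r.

Reverse of 484576904 is 409675484.
484576904 − 409675484 = 74901420

74901420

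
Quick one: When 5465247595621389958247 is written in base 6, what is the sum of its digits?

5465247595621389958247 in base 6 is 5201222200115440033433220155.
Digit sum: 5+2+0+1+2+2+2+2+0+0+1+1+5+4+4+0+0+3+3+4+3+3+2+2+0+1+5+5 = 62.

62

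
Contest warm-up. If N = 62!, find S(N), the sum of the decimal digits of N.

62! = 31469973260387937525653122354950764088012280797258232192163168247821107200000000000000
Sum of its 86 digits: 306.

306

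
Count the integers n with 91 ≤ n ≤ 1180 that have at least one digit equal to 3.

The integers in [91, 1180] that have at least one digit equal to 3: 93, 103, 113, 123, 130, 131, …, 1163, 1173.
289 qualify.

289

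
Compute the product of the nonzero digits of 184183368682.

10616832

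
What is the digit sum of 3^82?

3^82 = 1330279464729113309844748891857449678409
Sum of its 40 digits: 198.

198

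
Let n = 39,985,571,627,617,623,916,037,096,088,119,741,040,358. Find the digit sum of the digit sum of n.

16

First digit sum: 187.
1+8+7 = 16.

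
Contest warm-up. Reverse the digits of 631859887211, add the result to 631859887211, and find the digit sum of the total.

Reversal of 631859887211 is 112788958136; 631859887211 + 112788958136 = 744648845347.
Digit sum of 744648845347: 7+4+4+6+4+8+8+4+5+3+4+7 = 64.

64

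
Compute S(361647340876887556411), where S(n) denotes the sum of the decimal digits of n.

3+6+1+6+4+7+3+4+0+8+7+6+8+8+7+5+5+6+4+1+1 = 100

100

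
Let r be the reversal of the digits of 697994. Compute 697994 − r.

Reverse of 697994 is 499796.
697994 − 499796 = 198198

198198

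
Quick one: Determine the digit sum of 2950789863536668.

2+9+5+0+7+8+9+8+6+3+5+3+6+6+6+8 = 91

91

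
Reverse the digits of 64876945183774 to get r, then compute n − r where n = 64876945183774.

17138790215928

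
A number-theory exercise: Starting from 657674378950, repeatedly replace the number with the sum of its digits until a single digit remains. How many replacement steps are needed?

657674378950 → 67 → 13 → 4 (3 steps)

3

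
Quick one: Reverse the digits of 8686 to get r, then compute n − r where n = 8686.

1818

Reverse of 8686 is 6868.
8686 − 6868 = 1818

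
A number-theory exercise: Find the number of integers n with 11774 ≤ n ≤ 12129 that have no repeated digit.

The integers in [11774, 12129] that have no repeated digit: 12034, 12035, 12036, 12037, 12038, 12039, …, 12097, 12098.
42 qualify.

42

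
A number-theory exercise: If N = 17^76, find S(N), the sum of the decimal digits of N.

17^76 = 3266765984047762476113020857636095423501569427358254713188473809448582822334363925830408857281
Sum of its 94 digits: 424.

424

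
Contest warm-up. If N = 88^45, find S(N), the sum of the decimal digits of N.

88^45 = 3174828328240501194632875228020809390138984249299337029304544723108088154415807456083968
Sum of its 88 digits: 379.

379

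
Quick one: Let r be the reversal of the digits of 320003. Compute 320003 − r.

Reverse of 320003 is 300023.
320003 − 300023 = 19980

19980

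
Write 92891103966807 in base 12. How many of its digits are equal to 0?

2

92891103966807 in base 12 is A502B0292A873.
The digit 0 appears 2 times.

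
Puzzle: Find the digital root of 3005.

3+0+0+5 = 8

8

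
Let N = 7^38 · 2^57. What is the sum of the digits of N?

7^38 · 2^57 = 18725579789303004528791144387957004229478897942528
Sum of its 50 digits: 248.

248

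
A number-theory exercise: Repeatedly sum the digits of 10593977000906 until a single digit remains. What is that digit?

2

1+0+5+9+3+9+7+7+0+0+0+9+0+6 = 56
5+6 = 11
1+1 = 2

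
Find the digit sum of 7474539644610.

7+4+7+4+5+3+9+6+4+4+6+1+0 = 60

60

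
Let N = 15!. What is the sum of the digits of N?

45

15! = 1307674368000
Sum of its 13 digits: 45.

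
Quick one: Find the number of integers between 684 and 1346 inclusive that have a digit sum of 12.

The integers in [684, 1346] that have a digit sum of 12: 705, 714, 723, 732, 741, 750, …, 1335, 1344.
47 qualify.

47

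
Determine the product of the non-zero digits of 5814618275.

537600

5×8×1×4×6×1×8×2×7×5 = 537600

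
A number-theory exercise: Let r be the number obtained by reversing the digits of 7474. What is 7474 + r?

12221

Reverse of 7474 is 4747.
7474 + 4747 = 12221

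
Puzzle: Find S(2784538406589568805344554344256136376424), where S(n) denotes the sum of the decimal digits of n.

186

2+7+8+4+5+3+8+4+0+6+5+8+9+5+6+8+8+0+5+3+4+4+5+5+4+3+4+4+2+5+6+1+3+6+3+7+6+4+2+4 = 186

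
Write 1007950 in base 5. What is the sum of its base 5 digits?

18

1007950 in base 5 is 224223300.
Digit sum: 2+2+4+2+2+3+3+0+0 = 18.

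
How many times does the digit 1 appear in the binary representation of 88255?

11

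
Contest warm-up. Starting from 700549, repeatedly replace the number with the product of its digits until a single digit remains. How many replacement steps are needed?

1

700549 → 0 (1 step)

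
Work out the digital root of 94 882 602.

3

9+4+8+8+2+6+0+2 = 39
3+9 = 12
1+2 = 3
(Equivalently, 94 882 602 mod 9 = 3.)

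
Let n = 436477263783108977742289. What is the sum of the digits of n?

124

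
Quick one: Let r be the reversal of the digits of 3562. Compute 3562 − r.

909

Reverse of 3562 is 2653.
3562 − 2653 = 909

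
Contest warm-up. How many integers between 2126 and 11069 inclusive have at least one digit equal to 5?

3162

The integers in [2126, 11069] that have at least one digit equal to 5: 2135, 2145, 2150, 2151, 2152, 2153, …, 11059, 11065.
3162 qualify.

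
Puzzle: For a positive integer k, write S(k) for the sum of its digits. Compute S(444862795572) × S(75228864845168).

4662

S(444862795572) = 4+4+4+8+6+2+7+9+5+5+7+2 = 63.
S(75228864845168) = 7+5+2+2+8+8+6+4+8+4+5+1+6+8 = 74.
63 · 74 = 4662.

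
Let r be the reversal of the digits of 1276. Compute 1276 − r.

-5445

Reverse of 1276 is 6721.
1276 − 6721 = -5445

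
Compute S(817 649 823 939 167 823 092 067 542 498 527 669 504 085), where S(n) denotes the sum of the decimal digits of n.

8+1+7+6+4+9+8+2+3+9+3+9+1+6+7+8+2+3+0+9+2+0+6+7+5+4+2+4+9+8+5+2+7+6+6+9+5+0+4+0+8+5 = 209

209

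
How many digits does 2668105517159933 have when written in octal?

18

2668105517159933 in base 8 is 113652027144552775, which has 18 digits.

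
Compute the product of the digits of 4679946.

326592

4×6×7×9×9×4×6 = 326592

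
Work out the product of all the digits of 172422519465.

1209600

1×7×2×4×2×2×5×1×9×4×6×5 = 1209600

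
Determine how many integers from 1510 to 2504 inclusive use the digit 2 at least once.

599

The integers in [1510, 2504] that use the digit 2 at least once: 1512, 1520, 1521, 1522, 1523, 1524, …, 2503, 2504.
599 qualify.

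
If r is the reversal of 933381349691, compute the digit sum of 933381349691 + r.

28

Reversal of 933381349691 is 196943183339; 933381349691 + 196943183339 = 1130324533030.
Digit sum of 1130324533030: 1+1+3+0+3+2+4+5+3+3+0+3+0 = 28.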